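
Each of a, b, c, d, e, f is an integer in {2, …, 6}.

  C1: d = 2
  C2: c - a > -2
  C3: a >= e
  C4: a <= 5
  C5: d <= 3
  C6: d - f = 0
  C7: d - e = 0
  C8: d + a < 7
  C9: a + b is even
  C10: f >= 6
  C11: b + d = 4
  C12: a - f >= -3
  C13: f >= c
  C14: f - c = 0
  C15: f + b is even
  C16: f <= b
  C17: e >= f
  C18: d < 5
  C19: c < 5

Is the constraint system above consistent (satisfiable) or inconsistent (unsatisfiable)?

Unsatisfiable

From constraints 10 and 17: e ≥ f and f ≥ 6, so e ≥ 6. From constraints 3 and 4: e ≤ a and a ≤ 5, so e ≤ 5. But 5 < 6, so no value of e works.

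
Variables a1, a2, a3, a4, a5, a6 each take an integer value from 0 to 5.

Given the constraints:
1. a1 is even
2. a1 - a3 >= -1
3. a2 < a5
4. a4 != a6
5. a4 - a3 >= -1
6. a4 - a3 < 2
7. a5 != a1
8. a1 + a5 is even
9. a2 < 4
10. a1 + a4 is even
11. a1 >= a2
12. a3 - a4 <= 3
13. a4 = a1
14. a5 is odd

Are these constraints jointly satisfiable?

Constraint 1 makes a1 even and constraint 14 makes a5 odd, so a1 + a5 must be odd. Constraint 8 says a1 + a5 is even — contradiction.

Unsatisfiable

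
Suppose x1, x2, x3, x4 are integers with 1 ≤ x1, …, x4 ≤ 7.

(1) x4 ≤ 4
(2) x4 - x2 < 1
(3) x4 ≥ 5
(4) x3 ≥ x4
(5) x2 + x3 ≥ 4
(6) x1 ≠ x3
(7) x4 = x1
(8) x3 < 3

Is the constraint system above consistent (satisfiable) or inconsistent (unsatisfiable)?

Unsatisfiable

From constraints 3 and 4: x3 ≥ x4 and x4 ≥ 5, so x3 ≥ 5. From constraint 8: x3 ≤ 2. But 2 < 5, so no value of x3 works.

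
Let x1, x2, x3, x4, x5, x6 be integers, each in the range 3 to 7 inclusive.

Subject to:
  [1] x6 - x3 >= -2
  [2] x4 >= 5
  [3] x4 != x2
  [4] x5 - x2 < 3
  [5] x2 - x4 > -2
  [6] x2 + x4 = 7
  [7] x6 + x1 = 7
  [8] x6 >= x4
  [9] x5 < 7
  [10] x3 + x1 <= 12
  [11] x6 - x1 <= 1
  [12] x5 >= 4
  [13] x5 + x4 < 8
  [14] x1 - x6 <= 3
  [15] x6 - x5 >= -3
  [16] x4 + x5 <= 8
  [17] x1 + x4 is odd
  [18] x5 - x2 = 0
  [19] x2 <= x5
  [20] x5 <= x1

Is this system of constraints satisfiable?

From constraints 2 and 8: x6 ≥ x4 ≥ 5. From constraints 12 and 20: x1 ≥ x5 ≥ 4. Hence x6 + x1 ≥ 9. But constraint 7 requires x6 + x1 = 7, and 7 < 9. Contradiction.

Unsatisfiable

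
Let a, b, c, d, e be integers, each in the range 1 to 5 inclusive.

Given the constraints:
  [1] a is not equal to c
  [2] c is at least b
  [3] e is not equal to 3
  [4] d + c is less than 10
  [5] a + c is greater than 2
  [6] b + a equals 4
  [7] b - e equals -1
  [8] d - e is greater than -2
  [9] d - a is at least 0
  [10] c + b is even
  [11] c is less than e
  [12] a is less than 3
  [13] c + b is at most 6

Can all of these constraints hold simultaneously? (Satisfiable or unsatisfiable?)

Take a = 1, b = 3, c = 3, d = 4, e = 4. Then constraint 4: d + c = 7; constraint 5: a + c = 4; constraint 6: b + a = 4, and every other listed constraint is also met.

Satisfiable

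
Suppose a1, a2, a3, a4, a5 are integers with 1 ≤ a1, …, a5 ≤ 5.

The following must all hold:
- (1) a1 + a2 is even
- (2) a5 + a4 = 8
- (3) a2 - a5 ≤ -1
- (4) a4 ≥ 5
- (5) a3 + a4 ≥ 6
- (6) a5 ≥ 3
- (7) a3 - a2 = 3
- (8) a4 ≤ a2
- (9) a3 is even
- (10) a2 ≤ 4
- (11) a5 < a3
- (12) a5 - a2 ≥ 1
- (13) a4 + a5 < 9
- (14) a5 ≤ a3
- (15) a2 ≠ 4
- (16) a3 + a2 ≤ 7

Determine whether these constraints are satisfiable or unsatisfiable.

From constraints 6 and 14: a3 ≥ a5 ≥ 3. From constraints 4 and 8: a2 ≥ a4 ≥ 5. Hence a3 + a2 ≥ 8. But constraint 16 requires a3 + a2 ≤ 7, and 7 < 8. Contradiction.

Unsatisfiable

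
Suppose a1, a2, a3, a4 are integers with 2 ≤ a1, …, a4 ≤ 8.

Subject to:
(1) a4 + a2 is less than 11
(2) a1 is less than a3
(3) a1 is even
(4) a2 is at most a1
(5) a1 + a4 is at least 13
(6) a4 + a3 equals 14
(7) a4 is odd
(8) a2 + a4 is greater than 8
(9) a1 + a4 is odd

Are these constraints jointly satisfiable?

Satisfiable

One satisfying assignment is a1 = 6, a2 = 3, a3 = 7, a4 = 7.
For the less obvious constraints — constraint 1: a4 + a2 = 10; constraint 5: a1 + a4 = 13 — and the others hold by inspection.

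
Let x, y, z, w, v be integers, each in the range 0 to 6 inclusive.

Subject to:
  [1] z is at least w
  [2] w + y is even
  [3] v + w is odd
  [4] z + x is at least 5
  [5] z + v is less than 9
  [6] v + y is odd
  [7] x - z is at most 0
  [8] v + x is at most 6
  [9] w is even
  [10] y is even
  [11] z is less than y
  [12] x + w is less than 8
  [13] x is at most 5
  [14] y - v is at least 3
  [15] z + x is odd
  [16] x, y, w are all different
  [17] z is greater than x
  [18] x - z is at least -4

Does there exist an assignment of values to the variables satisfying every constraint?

Take x = 2, y = 6, z = 5, w = 4, v = 1. Then constraint 4: z + x = 7; constraint 5: z + v = 6, and every other listed constraint is also met.

Satisfiable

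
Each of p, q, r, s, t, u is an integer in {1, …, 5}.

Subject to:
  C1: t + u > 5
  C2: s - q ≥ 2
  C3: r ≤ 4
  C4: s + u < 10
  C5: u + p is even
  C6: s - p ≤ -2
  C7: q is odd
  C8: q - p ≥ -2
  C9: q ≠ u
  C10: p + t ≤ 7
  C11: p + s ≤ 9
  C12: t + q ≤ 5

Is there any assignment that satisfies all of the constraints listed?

Unsatisfiable

Constraints 2, 6, and 8 give q − p ≥ -2, p − s ≥ 2, s − q ≥ 2.
Adding all 3 inequalities: the left sides telescope to 0, and the right sides sum to (-2) + 2 + 2 = 2. So 0 ≥ 2, which is false.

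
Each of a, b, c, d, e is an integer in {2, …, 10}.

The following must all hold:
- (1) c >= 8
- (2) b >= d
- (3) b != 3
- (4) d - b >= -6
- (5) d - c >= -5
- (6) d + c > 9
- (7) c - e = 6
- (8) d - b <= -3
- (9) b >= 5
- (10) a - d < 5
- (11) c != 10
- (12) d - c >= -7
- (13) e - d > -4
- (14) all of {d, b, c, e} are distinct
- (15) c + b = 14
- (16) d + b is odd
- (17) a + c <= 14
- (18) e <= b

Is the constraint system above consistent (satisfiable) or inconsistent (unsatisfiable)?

Satisfiable

Take a = 6, b = 6, c = 8, d = 3, e = 2. Then constraint 4: d - b = -3; constraint 5: d - c = -5, and every other listed constraint is also met.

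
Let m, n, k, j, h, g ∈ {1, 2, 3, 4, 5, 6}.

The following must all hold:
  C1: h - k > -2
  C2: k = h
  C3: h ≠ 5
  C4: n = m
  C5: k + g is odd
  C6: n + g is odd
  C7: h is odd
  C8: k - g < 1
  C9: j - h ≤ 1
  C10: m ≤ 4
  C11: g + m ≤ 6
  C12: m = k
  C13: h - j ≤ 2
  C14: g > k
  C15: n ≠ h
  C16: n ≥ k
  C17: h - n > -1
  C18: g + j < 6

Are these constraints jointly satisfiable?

Unsatisfiable

From constraints 2, 4, and 12, n = m = k = h, so n = h. But constraint 15 says n ≠ h. Contradiction.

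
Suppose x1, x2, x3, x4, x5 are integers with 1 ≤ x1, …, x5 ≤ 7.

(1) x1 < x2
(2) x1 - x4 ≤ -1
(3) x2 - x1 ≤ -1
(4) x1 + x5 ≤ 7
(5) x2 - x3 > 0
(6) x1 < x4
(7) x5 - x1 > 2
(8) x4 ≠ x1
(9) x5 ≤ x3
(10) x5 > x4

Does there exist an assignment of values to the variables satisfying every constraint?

Unsatisfiable

Constraints 2, 3, 5, 9, and 10 give x1 < x4, x4 < x5, x5 ≤ x3, x3 < x2, x2 < x1. Chaining: x1 < x4 < x5 ≤ x3 < x2 < x1, which forces x1 < x1 — impossible.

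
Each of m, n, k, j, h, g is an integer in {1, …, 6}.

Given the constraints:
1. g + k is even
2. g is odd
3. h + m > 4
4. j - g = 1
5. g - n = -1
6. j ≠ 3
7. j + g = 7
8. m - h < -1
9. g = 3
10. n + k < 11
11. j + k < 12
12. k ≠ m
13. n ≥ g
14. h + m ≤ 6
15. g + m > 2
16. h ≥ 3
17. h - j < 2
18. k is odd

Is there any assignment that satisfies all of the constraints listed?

Satisfiable

Take m = 1, n = 4, k = 5, j = 4, h = 5, g = 3. Then constraint 3: h + m = 6; constraint 4: j - g = 1, and every other listed constraint is also met.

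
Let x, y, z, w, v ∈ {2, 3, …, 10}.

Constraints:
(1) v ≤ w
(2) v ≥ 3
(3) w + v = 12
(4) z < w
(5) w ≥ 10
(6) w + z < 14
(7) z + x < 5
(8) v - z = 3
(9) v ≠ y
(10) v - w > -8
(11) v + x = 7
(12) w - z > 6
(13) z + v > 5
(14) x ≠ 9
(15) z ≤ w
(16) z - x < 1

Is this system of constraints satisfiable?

From constraint 5: w ≥ 10. From constraint 2: v ≥ 3. Hence w + v ≥ 13. But constraint 3 requires w + v = 12, and 12 < 13. Contradiction.

Unsatisfiable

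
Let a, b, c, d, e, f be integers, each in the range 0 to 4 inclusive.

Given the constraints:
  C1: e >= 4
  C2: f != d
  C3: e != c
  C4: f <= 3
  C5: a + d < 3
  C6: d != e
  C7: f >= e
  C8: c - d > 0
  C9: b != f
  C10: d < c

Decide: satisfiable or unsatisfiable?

Unsatisfiable

From constraint 1: e ≥ 4. From constraints 4 and 7: e ≤ f and f ≤ 3, so e ≤ 3. But 3 < 4, so no value of e works.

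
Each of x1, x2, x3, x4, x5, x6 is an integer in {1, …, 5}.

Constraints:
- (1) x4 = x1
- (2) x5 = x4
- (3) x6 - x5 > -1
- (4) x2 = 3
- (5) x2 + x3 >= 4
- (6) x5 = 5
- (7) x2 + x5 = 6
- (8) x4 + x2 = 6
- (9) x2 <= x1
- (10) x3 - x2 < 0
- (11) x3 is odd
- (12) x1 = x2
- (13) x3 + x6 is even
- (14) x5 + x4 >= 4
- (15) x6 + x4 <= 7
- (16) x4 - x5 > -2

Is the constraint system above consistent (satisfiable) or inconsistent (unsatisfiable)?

Constraint 6 fixes x5 = 5 and constraint 4 fixes x2 = 3. Constraints 1, 2, and 12 give x5 = x4 = x1 = x2, so x5 = x2. But 5 ≠ 3 — contradiction.

Unsatisfiable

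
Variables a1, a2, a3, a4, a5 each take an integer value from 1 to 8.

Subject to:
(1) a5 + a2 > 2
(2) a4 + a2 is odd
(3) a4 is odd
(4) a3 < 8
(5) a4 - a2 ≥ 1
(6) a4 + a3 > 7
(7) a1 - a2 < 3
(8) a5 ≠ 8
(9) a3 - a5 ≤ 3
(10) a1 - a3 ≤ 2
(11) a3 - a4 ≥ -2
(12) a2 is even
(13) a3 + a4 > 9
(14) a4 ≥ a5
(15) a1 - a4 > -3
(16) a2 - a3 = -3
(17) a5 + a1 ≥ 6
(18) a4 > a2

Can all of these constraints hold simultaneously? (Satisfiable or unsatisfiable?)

Satisfiable

Take a1 = 4, a2 = 2, a3 = 5, a4 = 5, a5 = 3. Then constraint 1: a5 + a2 = 5; constraint 5: a4 - a2 = 3; constraint 6: a4 + a3 = 10, and every other listed constraint is also met.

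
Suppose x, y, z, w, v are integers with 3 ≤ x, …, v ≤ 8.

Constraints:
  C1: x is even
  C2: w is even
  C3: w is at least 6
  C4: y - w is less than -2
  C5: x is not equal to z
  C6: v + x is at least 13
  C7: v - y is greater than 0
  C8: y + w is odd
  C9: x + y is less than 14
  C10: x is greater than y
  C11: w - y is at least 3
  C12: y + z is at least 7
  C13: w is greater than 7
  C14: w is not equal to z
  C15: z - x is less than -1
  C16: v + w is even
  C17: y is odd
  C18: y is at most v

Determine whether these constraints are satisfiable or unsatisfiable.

Take x = 8, y = 5, z = 5, w = 8, v = 6. Then constraint 4: y - w = -3; constraint 6: v + x = 14; constraint 7: v - y = 1, and every other listed constraint is also met.

Satisfiable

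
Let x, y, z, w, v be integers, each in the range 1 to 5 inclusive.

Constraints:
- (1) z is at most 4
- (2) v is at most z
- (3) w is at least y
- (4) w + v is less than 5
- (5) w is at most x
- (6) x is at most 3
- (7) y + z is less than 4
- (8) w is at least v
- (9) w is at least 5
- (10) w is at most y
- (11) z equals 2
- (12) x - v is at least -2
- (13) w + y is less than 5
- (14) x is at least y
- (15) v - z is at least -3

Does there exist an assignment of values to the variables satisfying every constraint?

From constraints 9 and 10: y ≥ w and w ≥ 5, so y ≥ 5. From constraints 6 and 14: y ≤ x and x ≤ 3, so y ≤ 3. But 3 < 5, so no value of y works.

Unsatisfiable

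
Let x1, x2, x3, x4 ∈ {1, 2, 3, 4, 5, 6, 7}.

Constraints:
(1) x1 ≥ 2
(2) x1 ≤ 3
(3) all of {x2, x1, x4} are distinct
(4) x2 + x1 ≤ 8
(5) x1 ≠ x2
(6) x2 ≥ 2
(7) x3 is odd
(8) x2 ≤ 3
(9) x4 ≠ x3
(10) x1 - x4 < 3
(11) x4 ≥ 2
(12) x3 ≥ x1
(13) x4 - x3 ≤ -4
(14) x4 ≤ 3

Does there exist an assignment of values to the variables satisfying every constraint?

Constraints 1, 2, 6, 8, 11, and 14 confine each of x2, x1, x4 to the 2 values {2, 3}.
Constraint 3 requires all 3 of them to be distinct, but only 2 values are available — impossible by the pigeonhole principle.

Unsatisfiable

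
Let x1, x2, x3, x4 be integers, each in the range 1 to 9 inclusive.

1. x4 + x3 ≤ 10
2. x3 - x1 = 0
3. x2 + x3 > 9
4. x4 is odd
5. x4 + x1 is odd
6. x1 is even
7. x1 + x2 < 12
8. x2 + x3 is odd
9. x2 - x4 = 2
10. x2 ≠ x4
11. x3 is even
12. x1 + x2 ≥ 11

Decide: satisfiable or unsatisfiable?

The assignment x1 = 4, x2 = 7, x3 = 4, x4 = 5 works:
  constraint 1 holds since x4 + x3 = 9.
  constraint 2 holds since x3 - x1 = 0.
  constraint 3 holds since x2 + x3 = 11.
The rest check out directly.

Satisfiable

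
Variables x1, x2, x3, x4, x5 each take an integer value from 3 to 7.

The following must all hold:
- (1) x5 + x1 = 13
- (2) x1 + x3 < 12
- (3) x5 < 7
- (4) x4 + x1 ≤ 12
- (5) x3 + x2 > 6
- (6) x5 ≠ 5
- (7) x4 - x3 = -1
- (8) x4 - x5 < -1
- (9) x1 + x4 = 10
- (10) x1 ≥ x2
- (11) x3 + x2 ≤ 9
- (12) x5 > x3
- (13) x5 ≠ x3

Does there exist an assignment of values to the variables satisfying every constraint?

One satisfying assignment is x1 = 7, x2 = 3, x3 = 4, x4 = 3, x5 = 6.
For the less obvious constraints — constraint 1: x5 + x1 = 13; constraint 2: x1 + x3 = 11 — and the others hold by inspection.

Satisfiable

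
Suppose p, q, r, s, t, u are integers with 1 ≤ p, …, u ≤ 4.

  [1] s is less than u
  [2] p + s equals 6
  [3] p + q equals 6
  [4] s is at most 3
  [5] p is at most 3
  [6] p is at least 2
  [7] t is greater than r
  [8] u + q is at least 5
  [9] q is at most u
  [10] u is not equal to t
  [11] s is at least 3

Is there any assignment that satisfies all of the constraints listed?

Satisfiable

Try p = 3, q = 3, r = 1, s = 3, t = 3, u = 4.
Check constraint 2: p + s = 6; constraint 3: p + q = 6; constraint 8: u + q = 7. The remaining constraints are straightforward to verify.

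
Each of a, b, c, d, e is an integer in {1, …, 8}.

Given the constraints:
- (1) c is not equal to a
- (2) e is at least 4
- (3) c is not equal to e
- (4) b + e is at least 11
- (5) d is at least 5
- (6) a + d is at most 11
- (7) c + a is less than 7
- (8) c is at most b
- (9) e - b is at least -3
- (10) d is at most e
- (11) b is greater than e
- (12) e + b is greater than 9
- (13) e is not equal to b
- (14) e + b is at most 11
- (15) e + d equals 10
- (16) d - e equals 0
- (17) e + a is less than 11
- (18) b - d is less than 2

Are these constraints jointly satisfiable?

Try a = 4, b = 6, c = 2, d = 5, e = 5.
Check constraint 4: b + e = 11; constraint 6: a + d = 9. The remaining constraints are straightforward to verify.

Satisfiable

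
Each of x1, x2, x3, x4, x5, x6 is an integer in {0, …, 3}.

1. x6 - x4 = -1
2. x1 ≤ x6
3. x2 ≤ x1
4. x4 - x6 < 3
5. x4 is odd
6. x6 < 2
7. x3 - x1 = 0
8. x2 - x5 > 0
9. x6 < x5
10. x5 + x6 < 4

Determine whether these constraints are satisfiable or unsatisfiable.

Unsatisfiable

Constraints 2, 3, 8, and 9 give x5 < x2, x2 ≤ x1, x1 ≤ x6, x6 < x5. Chaining: x5 < x2 ≤ x1 ≤ x6 < x5, which forces x5 < x5 — impossible.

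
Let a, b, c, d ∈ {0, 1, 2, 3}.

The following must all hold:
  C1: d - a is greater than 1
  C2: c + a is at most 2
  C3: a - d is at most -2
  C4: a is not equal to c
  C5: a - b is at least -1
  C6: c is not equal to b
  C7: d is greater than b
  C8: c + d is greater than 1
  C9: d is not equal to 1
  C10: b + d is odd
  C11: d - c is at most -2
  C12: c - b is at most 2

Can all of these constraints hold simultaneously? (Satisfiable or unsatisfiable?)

Constraints 3, 5, 11, and 12 give d − a ≥ 2, a − b ≥ -1, b − c ≥ -2, c − d ≥ 2.
Adding all 4 inequalities: the left sides telescope to 0, and the right sides sum to 2 + (-1) + (-2) + 2 = 1. So 0 ≥ 1, which is false.

Unsatisfiable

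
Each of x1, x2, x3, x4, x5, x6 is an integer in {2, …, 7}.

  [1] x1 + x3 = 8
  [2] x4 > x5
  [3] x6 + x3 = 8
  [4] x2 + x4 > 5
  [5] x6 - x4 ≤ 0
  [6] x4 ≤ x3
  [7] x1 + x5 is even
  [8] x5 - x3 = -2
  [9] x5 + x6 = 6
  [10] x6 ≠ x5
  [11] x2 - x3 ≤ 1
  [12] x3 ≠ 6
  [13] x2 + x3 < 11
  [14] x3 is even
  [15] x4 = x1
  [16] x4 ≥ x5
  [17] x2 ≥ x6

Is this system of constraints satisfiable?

One satisfying assignment is x1 = 4, x2 = 4, x3 = 4, x4 = 4, x5 = 2, x6 = 4.
For the less obvious constraints — constraint 1: x1 + x3 = 8; constraint 3: x6 + x3 = 8 — and the others hold by inspection.

Satisfiable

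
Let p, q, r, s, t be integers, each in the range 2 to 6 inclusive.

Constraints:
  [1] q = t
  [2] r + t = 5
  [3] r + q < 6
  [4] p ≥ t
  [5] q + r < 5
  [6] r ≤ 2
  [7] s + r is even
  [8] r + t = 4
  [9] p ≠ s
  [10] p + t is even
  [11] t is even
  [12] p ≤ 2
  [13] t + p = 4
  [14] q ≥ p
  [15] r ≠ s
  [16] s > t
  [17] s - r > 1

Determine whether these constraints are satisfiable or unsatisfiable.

From constraint 6: r ≤ 2. From constraints 4 and 12: t ≤ p ≤ 2. Hence r + t ≤ 4. But constraint 2 requires r + t = 5, and 5 > 4. Contradiction.

Unsatisfiable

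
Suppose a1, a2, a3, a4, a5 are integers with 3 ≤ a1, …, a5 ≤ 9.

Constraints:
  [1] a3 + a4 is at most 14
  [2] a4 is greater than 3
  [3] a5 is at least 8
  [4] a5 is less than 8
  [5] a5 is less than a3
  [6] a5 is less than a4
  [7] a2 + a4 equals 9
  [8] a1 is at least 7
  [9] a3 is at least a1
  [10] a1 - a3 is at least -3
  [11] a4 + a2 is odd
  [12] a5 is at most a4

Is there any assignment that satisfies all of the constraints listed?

From constraints 8 and 9: a3 ≥ a1 ≥ 7. From constraints 3 and 12: a4 ≥ a5 ≥ 8. Hence a3 + a4 ≥ 15. But constraint 1 requires a3 + a4 ≤ 14, and 14 < 15. Contradiction.

Unsatisfiable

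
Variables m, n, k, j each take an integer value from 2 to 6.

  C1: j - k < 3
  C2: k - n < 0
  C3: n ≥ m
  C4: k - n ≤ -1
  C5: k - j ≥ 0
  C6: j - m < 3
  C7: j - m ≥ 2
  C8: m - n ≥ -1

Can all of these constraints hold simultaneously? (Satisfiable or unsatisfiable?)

Constraints 4, 5, 7, and 8 give n − k ≥ 1, k − j ≥ 0, j − m ≥ 2, m − n ≥ -1.
Adding all 4 inequalities: the left sides telescope to 0, and the right sides sum to 1 + 0 + 2 + (-1) = 2. So 0 ≥ 2, which is false.

Unsatisfiable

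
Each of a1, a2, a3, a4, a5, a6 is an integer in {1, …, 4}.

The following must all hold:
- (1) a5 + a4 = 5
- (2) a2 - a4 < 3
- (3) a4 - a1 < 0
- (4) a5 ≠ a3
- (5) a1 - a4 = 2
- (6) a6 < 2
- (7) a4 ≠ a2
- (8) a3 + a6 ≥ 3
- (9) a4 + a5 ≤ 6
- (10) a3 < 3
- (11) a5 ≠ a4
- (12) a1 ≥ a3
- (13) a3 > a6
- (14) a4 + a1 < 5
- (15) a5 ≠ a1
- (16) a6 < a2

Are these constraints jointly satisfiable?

The assignment a1 = 3, a2 = 2, a3 = 2, a4 = 1, a5 = 4, a6 = 1 works:
  constraint 1 holds since a5 + a4 = 5.
  constraint 2 holds since a2 - a4 = 1.
  constraint 3 holds since a4 - a1 = -2.
The rest check out directly.

Satisfiable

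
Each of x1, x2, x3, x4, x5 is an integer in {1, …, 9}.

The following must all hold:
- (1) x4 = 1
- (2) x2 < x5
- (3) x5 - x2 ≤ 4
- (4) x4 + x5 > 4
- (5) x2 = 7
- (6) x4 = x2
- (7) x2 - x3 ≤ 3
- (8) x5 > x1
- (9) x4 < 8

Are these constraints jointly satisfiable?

Unsatisfiable

Constraint 1 fixes x4 = 1 and constraint 5 fixes x2 = 7, but constraint 6 requires x4 = x2. Since 1 ≠ 7, contradiction.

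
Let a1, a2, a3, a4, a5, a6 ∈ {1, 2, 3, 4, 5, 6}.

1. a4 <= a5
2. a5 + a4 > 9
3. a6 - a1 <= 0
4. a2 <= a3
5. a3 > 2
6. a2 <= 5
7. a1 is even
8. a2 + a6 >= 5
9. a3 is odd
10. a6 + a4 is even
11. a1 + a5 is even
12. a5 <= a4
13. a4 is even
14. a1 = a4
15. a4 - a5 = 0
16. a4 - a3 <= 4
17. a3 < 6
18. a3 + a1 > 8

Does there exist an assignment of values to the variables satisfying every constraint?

Take a1 = 6, a2 = 2, a3 = 5, a4 = 6, a5 = 6, a6 = 6. Then constraint 2: a5 + a4 = 12; constraint 3: a6 - a1 = 0; constraint 8: a2 + a6 = 8, and every other listed constraint is also met.

Satisfiable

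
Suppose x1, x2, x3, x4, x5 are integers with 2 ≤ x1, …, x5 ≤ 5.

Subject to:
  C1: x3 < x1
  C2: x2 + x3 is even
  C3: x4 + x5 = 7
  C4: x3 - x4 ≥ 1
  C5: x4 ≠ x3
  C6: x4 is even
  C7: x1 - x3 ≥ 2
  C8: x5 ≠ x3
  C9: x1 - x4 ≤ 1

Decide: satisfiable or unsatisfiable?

Constraints 4, 7, and 9 give x4 − x1 ≥ -1, x1 − x3 ≥ 2, x3 − x4 ≥ 1.
Adding all 3 inequalities: the left sides telescope to 0, and the right sides sum to (-1) + 2 + 1 = 2. So 0 ≥ 2, which is false.

Unsatisfiable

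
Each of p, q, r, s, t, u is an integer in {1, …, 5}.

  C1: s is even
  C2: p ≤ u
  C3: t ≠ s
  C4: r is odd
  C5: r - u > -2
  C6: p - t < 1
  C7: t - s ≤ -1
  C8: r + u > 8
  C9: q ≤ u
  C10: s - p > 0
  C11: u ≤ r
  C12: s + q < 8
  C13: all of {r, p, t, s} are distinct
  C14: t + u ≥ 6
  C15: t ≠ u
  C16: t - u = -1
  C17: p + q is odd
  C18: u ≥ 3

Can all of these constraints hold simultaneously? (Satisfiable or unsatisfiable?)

One satisfying assignment is p = 2, q = 3, r = 5, s = 4, t = 3, u = 4.
For the less obvious constraints — constraint 5: r - u = 1; constraint 6: p - t = -1; constraint 7: t - s = -1 — and the others hold by inspection.

Satisfiable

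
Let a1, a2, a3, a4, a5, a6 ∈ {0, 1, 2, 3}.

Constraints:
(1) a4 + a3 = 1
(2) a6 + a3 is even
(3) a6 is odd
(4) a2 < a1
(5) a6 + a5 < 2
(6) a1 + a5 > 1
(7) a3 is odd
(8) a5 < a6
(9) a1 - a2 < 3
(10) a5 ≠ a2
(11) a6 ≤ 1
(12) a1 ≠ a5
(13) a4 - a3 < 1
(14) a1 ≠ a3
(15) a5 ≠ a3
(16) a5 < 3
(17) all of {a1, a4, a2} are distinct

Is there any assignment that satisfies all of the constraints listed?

Try a1 = 3, a2 = 1, a3 = 1, a4 = 0, a5 = 0, a6 = 1.
Check constraint 1: a4 + a3 = 1; constraint 5: a6 + a5 = 1; constraint 6: a1 + a5 = 3. The remaining constraints are straightforward to verify.

Satisfiable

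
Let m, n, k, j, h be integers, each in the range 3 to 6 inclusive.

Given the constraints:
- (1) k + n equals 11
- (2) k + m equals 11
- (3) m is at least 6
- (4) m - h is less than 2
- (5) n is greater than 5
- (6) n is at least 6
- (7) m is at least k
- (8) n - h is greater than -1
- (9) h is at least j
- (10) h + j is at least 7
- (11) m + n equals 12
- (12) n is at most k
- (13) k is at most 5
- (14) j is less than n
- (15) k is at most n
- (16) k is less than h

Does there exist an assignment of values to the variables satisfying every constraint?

Unsatisfiable

From constraints 6 and 12: k ≥ n ≥ 6. From constraint 3: m ≥ 6. Hence k + m ≥ 12. But constraint 2 requires k + m = 11, and 11 < 12. Contradiction.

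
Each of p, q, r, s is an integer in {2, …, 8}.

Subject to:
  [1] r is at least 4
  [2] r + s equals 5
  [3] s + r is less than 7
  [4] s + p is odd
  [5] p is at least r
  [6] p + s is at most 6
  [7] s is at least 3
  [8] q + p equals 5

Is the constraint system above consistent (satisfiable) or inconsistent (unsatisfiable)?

Unsatisfiable

From constraints 1 and 5: p ≥ r ≥ 4. From constraint 7: s ≥ 3. Hence p + s ≥ 7. But constraint 6 requires p + s ≤ 6, and 6 < 7. Contradiction.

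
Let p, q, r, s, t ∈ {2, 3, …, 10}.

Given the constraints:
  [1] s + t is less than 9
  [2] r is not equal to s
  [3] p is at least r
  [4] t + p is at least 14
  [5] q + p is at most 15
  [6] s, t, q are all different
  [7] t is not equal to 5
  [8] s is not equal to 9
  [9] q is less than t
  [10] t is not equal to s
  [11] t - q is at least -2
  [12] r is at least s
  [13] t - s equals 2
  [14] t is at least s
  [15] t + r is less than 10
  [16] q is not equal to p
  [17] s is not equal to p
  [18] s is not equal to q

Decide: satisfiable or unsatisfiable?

Setting (p, q, r, s, t) = (10, 3, 5, 2, 4) satisfies everything: constraint 1: s + t = 6; constraint 4: t + p = 14; constraint 5: q + p = 13, and the others follow.

Satisfiable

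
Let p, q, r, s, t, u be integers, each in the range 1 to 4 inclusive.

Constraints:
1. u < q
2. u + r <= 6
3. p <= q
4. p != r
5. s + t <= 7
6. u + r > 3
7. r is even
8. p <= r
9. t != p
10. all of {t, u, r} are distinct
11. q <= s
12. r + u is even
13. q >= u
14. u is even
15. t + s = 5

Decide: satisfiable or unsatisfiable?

Satisfiable

Try p = 3, q = 4, r = 4, s = 4, t = 1, u = 2.
Check constraint 2: u + r = 6; constraint 5: s + t = 5. The remaining constraints are straightforward to verify.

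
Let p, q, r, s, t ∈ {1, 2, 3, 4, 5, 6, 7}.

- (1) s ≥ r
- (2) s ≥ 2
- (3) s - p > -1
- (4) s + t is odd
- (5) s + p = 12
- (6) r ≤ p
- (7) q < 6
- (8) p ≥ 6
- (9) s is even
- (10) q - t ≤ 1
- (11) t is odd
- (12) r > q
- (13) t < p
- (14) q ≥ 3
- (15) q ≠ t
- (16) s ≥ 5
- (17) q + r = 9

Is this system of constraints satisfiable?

One satisfying assignment is p = 6, q = 3, r = 6, s = 6, t = 5.
For the less obvious constraints — constraint 3: s - p = 0; constraint 5: s + p = 12; constraint 10: q - t = -2 — and the others hold by inspection.

Satisfiable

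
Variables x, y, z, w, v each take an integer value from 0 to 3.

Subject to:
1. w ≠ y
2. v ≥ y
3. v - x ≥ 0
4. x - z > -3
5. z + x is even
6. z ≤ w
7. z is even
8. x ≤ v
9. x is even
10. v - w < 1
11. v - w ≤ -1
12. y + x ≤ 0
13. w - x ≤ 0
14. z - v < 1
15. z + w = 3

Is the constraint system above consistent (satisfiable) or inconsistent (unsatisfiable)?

Unsatisfiable

Constraints 3, 11, and 13 give x − w ≥ 0, w − v ≥ 1, v − x ≥ 0.
Adding all 3 inequalities: the left sides telescope to 0, and the right sides sum to 0 + 1 + 0 = 1. So 0 ≥ 1, which is false.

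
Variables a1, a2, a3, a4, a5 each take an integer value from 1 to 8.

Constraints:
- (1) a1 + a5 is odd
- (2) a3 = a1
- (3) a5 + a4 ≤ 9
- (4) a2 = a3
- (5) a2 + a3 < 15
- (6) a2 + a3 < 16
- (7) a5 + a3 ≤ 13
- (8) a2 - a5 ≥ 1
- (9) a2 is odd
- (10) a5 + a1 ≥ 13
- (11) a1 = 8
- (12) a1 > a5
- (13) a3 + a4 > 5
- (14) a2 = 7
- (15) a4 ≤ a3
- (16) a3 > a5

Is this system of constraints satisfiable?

Unsatisfiable

Constraint 14 fixes a2 = 7 and constraint 11 fixes a1 = 8. Constraints 2 and 4 give a2 = a3 = a1, so a2 = a1. But 7 ≠ 8 — contradiction.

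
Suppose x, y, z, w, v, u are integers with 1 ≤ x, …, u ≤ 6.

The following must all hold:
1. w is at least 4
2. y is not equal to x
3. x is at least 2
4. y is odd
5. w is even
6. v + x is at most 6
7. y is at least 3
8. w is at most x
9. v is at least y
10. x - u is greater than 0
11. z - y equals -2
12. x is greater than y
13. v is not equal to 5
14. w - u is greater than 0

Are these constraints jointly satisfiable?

From constraints 7 and 9: v ≥ y ≥ 3. From constraints 1 and 8: x ≥ w ≥ 4. Hence v + x ≥ 7. But constraint 6 requires v + x ≤ 6, and 6 < 7. Contradiction.

Unsatisfiable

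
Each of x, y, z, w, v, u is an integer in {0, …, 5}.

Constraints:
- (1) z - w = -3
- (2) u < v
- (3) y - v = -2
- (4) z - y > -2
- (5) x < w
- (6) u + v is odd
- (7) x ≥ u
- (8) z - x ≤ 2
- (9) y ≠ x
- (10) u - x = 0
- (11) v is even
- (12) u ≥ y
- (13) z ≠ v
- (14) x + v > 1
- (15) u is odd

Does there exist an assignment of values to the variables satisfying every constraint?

Satisfiable

The assignment x = 1, y = 0, z = 1, w = 4, v = 2, u = 1 works:
  constraint 1 holds since z - w = -3.
  constraint 3 holds since y - v = -2.
  constraint 4 holds since z - y = 1.
The rest check out directly.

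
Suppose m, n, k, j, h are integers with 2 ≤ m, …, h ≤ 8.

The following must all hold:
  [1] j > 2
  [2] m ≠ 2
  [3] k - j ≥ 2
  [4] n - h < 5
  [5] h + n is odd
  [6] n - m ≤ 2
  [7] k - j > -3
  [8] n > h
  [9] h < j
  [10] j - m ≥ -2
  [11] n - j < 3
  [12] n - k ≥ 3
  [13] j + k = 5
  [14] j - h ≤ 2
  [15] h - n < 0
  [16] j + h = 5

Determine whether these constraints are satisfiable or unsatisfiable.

Constraints 3, 6, 10, and 12 give j − m ≥ -2, m − n ≥ -2, n − k ≥ 3, k − j ≥ 2.
Adding all 4 inequalities: the left sides telescope to 0, and the right sides sum to (-2) + (-2) + 3 + 2 = 1. So 0 ≥ 1, which is false.

Unsatisfiable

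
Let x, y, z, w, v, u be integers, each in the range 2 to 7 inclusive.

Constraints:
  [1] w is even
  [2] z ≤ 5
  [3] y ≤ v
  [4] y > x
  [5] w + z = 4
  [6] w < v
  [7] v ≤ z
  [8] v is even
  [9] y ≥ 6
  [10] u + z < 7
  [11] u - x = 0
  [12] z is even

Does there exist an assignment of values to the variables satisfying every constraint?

From constraints 3 and 9: v ≥ y and y ≥ 6, so v ≥ 6. From constraints 2 and 7: v ≤ z and z ≤ 5, so v ≤ 5. But 5 < 6, so no value of v works.

Unsatisfiable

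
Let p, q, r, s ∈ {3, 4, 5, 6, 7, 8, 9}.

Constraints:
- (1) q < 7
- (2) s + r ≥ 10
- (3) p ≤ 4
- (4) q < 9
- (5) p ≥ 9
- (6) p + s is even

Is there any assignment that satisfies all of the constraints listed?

Unsatisfiable

From constraint 5: p ≥ 9. From constraint 3: p ≤ 4. But 4 < 9, so no value of p works.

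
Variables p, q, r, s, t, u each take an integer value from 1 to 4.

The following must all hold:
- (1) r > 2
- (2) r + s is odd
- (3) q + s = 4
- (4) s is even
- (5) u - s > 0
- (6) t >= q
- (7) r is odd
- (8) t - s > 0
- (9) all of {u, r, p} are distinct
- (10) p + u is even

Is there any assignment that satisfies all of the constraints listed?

Satisfiable

The assignment p = 2, q = 2, r = 3, s = 2, t = 3, u = 4 works:
  constraint 3 holds since q + s = 4.
  constraint 5 holds since u - s = 2.
The rest check out directly.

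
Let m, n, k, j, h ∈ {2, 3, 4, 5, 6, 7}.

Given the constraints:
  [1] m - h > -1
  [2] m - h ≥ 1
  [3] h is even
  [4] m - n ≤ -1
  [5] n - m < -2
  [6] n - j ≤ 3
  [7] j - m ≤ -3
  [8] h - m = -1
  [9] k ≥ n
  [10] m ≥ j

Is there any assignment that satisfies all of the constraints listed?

Constraints 4, 6, and 7 give m − j ≥ 3, j − n ≥ -3, n − m ≥ 1.
Adding all 3 inequalities: the left sides telescope to 0, and the right sides sum to 3 + (-3) + 1 = 1. So 0 ≥ 1, which is false.

Unsatisfiable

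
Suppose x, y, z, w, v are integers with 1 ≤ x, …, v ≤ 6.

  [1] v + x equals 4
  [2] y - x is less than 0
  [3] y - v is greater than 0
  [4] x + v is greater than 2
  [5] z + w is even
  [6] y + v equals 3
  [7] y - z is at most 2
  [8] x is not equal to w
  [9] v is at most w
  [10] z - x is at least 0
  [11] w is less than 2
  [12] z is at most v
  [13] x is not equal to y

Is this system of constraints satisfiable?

Unsatisfiable

Constraints 2, 3, 10, and 12 give z ≤ v, v < y, y < x, x ≤ z. Chaining: z ≤ v < y < x ≤ z, which forces z < z — impossible.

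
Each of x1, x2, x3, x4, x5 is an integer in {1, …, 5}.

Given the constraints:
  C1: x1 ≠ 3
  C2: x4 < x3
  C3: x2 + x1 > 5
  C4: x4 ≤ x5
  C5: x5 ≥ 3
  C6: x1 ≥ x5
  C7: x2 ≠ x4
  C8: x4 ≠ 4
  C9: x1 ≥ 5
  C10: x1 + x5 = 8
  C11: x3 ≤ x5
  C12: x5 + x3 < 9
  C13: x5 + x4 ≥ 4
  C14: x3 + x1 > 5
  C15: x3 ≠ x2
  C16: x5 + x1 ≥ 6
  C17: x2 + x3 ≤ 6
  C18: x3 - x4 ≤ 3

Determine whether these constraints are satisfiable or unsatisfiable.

Satisfiable

One satisfying assignment is x1 = 5, x2 = 2, x3 = 3, x4 = 1, x5 = 3.
For the less obvious constraints — constraint 3: x2 + x1 = 7; constraint 10: x1 + x5 = 8; constraint 12: x5 + x3 = 6 — and the others hold by inspection.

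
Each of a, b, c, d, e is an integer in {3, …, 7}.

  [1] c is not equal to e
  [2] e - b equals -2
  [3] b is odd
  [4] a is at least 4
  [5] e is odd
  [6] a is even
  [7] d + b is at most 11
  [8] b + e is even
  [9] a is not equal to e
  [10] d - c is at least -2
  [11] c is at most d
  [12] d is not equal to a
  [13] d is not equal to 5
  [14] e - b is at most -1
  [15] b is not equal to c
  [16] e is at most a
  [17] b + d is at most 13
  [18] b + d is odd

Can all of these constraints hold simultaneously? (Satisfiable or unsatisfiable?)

Satisfiable

Try a = 6, b = 7, c = 3, d = 4, e = 5.
Check constraint 2: e - b = -2; constraint 7: d + b = 11. The remaining constraints are straightforward to verify.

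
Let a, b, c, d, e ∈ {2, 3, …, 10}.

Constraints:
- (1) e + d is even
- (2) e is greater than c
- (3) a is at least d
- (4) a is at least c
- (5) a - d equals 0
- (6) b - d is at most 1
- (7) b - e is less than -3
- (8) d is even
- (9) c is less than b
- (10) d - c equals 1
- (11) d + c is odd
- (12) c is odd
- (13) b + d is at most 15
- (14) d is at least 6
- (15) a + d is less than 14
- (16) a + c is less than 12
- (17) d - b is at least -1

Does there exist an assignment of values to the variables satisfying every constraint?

Satisfiable

One satisfying assignment is a = 6, b = 6, c = 5, d = 6, e = 10.
For the less obvious constraints — constraint 5: a - d = 0; constraint 6: b - d = 0; constraint 7: b - e = -4 — and the others hold by inspection.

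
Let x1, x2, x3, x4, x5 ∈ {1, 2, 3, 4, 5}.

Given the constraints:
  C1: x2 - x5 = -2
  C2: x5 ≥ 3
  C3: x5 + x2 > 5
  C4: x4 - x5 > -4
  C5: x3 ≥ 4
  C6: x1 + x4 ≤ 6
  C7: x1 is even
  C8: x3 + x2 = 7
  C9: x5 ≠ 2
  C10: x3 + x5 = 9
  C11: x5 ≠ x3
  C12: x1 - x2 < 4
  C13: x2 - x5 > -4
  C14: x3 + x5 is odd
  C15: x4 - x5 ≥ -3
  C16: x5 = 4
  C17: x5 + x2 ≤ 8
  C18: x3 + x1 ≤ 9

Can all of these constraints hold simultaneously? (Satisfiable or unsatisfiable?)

Try x1 = 4, x2 = 2, x3 = 5, x4 = 2, x5 = 4.
Check constraint 1: x2 - x5 = -2; constraint 3: x5 + x2 = 6; constraint 4: x4 - x5 = -2. The remaining constraints are straightforward to verify.

Satisfiable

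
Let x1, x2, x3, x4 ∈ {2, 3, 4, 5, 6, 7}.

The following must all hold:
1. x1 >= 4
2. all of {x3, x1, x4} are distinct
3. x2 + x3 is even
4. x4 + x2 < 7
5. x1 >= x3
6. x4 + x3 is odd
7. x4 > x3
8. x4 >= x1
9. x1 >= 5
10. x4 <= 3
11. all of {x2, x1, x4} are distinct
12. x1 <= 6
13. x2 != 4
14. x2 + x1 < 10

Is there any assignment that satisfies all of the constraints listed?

Unsatisfiable

From constraint 9: x1 ≥ 5. From constraints 8 and 10: x1 ≤ x4 and x4 ≤ 3, so x1 ≤ 3. But 3 < 5, so no value of x1 works.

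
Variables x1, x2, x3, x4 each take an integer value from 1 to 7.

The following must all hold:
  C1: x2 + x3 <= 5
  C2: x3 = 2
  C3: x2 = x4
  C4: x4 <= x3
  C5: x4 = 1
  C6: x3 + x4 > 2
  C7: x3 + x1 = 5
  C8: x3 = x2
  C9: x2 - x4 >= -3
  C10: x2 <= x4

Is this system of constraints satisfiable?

Constraint 2 fixes x3 = 2 and constraint 5 fixes x4 = 1. Constraints 3 and 8 give x3 = x2 = x4, so x3 = x4. But 2 ≠ 1 — contradiction.

Unsatisfiable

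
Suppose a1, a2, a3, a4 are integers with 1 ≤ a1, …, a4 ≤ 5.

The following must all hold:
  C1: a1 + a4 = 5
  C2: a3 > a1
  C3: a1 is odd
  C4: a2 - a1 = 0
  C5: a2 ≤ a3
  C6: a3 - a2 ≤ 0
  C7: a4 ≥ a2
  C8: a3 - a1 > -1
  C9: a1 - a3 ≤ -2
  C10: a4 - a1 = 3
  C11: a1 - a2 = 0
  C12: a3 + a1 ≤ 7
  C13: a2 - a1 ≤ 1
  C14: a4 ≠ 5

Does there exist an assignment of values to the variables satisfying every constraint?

Unsatisfiable

Constraints 6, 9, and 13 give a3 − a1 ≥ 2, a1 − a2 ≥ -1, a2 − a3 ≥ 0.
Adding all 3 inequalities: the left sides telescope to 0, and the right sides sum to 2 + (-1) + 0 = 1. So 0 ≥ 1, which is false.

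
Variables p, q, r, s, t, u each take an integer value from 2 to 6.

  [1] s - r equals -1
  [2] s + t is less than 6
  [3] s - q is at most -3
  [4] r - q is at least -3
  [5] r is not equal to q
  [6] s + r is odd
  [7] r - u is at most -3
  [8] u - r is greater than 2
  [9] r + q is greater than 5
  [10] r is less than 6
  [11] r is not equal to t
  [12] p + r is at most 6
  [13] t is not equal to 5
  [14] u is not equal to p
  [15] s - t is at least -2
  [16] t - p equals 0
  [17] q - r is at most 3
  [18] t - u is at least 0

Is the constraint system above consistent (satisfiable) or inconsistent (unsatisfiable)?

Unsatisfiable

Constraints 3, 4, 7, 15, and 18 give s − t ≥ -2, t − u ≥ 0, u − r ≥ 3, r − q ≥ -3, q − s ≥ 3.
Adding all 5 inequalities: the left sides telescope to 0, and the right sides sum to (-2) + 0 + 3 + (-3) + 3 = 1. So 0 ≥ 1, which is false.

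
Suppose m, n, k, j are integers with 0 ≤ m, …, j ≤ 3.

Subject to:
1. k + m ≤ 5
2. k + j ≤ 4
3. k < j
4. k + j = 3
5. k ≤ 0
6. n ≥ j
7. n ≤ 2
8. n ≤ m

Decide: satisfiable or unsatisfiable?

From constraint 5: k ≤ 0. From constraints 6 and 7: j ≤ n ≤ 2. Hence k + j ≤ 2. But constraint 4 requires k + j = 3, and 3 > 2. Contradiction.

Unsatisfiable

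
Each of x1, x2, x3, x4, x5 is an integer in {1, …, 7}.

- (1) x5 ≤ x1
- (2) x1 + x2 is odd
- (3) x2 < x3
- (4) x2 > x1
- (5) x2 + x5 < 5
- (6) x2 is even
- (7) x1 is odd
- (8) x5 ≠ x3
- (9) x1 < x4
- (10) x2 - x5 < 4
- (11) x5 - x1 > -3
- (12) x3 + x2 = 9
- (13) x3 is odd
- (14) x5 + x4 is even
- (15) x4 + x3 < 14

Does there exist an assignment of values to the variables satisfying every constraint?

Try x1 = 1, x2 = 2, x3 = 7, x4 = 5, x5 = 1.
Check constraint 5: x2 + x5 = 3; constraint 10: x2 - x5 = 1. The remaining constraints are straightforward to verify.

Satisfiable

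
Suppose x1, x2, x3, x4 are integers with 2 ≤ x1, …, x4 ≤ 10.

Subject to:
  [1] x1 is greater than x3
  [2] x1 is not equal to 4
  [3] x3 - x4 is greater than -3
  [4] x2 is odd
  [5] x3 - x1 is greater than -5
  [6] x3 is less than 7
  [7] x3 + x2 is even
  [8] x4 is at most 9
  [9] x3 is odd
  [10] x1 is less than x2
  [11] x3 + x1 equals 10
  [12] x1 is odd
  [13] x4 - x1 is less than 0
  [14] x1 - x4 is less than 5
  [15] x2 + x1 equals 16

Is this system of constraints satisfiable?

Satisfiable

The assignment x1 = 7, x2 = 9, x3 = 3, x4 = 5 works:
  constraint 3 holds since x3 - x4 = -2.
  constraint 5 holds since x3 - x1 = -4.
The rest check out directly.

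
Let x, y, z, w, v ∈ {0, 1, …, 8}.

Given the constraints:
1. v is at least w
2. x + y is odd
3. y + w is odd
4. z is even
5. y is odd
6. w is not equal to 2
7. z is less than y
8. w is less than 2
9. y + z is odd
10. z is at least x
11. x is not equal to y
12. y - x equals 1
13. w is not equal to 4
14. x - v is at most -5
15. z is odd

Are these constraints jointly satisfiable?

Constraint 5 makes y odd and constraint 15 makes z odd, so y + z must be even. Constraint 9 says y + z is odd — contradiction.

Unsatisfiable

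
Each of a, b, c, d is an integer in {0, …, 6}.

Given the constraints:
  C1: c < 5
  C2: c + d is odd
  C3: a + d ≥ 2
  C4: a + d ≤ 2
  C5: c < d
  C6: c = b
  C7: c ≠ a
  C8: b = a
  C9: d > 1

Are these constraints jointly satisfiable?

Unsatisfiable

From constraints 6 and 8, c = b = a, so c = a. But constraint 7 says c ≠ a. Contradiction.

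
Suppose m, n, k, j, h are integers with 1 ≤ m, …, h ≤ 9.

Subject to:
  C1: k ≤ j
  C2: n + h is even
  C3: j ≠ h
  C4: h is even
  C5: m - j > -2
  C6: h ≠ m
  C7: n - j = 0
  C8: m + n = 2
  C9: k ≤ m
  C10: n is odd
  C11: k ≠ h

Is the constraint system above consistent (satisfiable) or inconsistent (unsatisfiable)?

Constraint 10 makes n odd and constraint 4 makes h even, so n + h must be odd. Constraint 2 says n + h is even — contradiction.

Unsatisfiable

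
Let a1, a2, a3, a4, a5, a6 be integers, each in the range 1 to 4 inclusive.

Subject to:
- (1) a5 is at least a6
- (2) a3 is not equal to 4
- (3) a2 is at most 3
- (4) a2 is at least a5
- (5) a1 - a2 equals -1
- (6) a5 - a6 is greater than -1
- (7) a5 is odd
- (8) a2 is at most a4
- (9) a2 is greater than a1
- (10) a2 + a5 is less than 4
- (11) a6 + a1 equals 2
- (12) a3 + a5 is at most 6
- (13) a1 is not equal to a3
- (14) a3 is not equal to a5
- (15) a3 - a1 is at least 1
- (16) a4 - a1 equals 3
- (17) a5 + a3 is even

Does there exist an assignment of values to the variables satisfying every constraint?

One satisfying assignment is a1 = 1, a2 = 2, a3 = 3, a4 = 4, a5 = 1, a6 = 1.
For the less obvious constraints — constraint 5: a1 - a2 = -1; constraint 6: a5 - a6 = 0; constraint 10: a2 + a5 = 3 — and the others hold by inspection.

Satisfiable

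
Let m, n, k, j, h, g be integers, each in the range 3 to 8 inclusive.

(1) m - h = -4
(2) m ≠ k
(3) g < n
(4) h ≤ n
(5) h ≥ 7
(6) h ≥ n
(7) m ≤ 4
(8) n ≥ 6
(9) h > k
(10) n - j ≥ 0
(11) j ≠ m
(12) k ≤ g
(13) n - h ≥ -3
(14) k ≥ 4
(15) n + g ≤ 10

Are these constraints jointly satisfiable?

Unsatisfiable

From constraints 4 and 5: n ≥ h ≥ 7. From constraints 12 and 14: g ≥ k ≥ 4. Hence n + g ≥ 11. But constraint 15 requires n + g ≤ 10, and 10 < 11. Contradiction.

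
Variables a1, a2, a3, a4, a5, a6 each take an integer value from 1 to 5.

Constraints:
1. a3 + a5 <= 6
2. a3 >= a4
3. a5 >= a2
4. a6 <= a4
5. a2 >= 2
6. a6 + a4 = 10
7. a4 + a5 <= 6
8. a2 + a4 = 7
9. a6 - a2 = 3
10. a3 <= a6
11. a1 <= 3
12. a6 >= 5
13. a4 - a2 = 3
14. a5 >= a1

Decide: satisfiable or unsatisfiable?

Unsatisfiable

From constraints 4 and 12: a4 ≥ a6 ≥ 5. From constraints 3 and 5: a5 ≥ a2 ≥ 2. Hence a4 + a5 ≥ 7. But constraint 7 requires a4 + a5 ≤ 6, and 6 < 7. Contradiction.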